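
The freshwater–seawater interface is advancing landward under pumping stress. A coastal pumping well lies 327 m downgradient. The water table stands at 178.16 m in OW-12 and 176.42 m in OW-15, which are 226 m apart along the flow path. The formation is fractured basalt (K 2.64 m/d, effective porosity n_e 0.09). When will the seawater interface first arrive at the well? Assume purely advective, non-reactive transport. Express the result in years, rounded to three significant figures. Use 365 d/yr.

Hydraulic gradient i = (178.16 − 176.42) / 226 = 1.74 / 226 = 0.007699
q = Ki = 2.64 × 0.007699 = 0.02033 m/d
v = Ki/n = 2.64·0.007699/0.09 = 0.2258 m/d
t = L / v = 327 / 0.2258 = 1448 d
   = 1448 / 365 = 3.97 yr

3.97 years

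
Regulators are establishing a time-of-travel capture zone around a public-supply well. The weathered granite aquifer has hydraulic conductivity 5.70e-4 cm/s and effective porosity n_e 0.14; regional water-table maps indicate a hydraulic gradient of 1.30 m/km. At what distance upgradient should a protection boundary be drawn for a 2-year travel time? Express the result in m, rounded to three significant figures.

3.34 m

K = 5.70e-4 cm/s × 864 = 0.4925 m/d
Specific discharge q = 0.4925 × 0.0013 = 6.402e-4 m/d
Seepage velocity v = q / n = 6.402e-4 / 0.14 = 0.004573 m/d
T = 2 yr × 365 = 730 d
L = v × T = 0.004573 × 730 = 3.338 m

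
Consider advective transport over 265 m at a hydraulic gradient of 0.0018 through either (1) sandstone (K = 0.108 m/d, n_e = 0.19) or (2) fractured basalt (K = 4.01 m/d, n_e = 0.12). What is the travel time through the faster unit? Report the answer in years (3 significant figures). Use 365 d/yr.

12.1 years

Unit 1 (sandstone): v = 0.108×0.0018/0.19 = 0.001023 m/d, t = 265/0.001023 = 259000 d
Unit 2 (fractured basalt): v = 4.01×0.0018/0.12 = 0.06015 m/d, t = 265/0.06015 = 4406 d
Faster: 4406 d / 365 = 12.1 yr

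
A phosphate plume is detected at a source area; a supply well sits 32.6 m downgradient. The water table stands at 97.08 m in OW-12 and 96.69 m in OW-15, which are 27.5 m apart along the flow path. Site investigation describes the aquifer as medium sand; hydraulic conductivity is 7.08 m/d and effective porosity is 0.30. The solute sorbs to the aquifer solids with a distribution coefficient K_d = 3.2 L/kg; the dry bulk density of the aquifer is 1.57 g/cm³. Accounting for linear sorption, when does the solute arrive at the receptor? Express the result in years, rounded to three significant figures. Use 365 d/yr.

Hydraulic gradient i = (97.08 − 96.69) / 27.5 = 0.39 / 27.5 = 0.01418
Darcy flux q = K·i = 7.08 × 0.01418 = 0.1004 m/d
Average linear velocity = 0.1004 / 0.30 = 0.3347 m/d
Retardation R = 1 + ρ_b·K_d/n = 1 + 1.57×3.2/0.30 = 17.75
Contaminant velocity v_c = v/R = 0.3347/17.75 = 0.01886 m/d
t = L/v_c = 32.6/0.01886 = 1729 d
   = 1729/365 = 4.74 yr

4.74 years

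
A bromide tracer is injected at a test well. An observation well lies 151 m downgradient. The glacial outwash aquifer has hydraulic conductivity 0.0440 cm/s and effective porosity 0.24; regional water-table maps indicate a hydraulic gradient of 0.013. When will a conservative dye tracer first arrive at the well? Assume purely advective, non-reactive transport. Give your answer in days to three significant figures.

73.3 days

K = 0.0440 cm/s × 864 = 38.02 m/d
Darcy flux q = K·i = 38.02 × 0.013 = 0.4942 m/d
Average linear velocity = 0.4942 / 0.24 = 2.059 m/d
t = L / v = 151 / 2.059 = 73.33 d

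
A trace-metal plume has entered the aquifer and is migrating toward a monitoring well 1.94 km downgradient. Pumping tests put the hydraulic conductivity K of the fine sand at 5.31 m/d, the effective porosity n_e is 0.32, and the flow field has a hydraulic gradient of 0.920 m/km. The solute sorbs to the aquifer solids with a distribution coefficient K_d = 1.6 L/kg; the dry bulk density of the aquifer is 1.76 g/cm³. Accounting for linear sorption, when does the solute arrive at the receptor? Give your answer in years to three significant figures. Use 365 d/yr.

q = Ki = 5.31 × 9.2e-4 = 0.004885 m/d
v_s = q/n_e = 0.004885/0.32 = 0.01527 m/d
Retardation R = 1 + ρ_b·K_d/n = 1 + 1.76×1.6/0.32 = 9.800
Contaminant velocity v_c = v/R = 0.01527/9.800 = 0.001558 m/d
L = 1.94 km = 1940 m
t = L/v_c = 1940/0.001558 = 1.245e6 d
   = 1.245e6/365 = 3410 yr

3410 years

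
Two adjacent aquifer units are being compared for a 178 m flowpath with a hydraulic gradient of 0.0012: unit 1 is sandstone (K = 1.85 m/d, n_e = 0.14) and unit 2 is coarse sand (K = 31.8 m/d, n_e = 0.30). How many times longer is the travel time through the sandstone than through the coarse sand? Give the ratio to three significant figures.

Unit 1 (sandstone): v = 1.85×0.0012/0.14 = 0.01586 m/d, t = 178/0.01586 = 11230 d
Unit 2 (coarse sand): v = 31.8×0.0012/0.30 = 0.1272 m/d, t = 178/0.1272 = 1399 d
t(sandstone) / t(coarse sand) = 11230/1399 = 8.02

8.02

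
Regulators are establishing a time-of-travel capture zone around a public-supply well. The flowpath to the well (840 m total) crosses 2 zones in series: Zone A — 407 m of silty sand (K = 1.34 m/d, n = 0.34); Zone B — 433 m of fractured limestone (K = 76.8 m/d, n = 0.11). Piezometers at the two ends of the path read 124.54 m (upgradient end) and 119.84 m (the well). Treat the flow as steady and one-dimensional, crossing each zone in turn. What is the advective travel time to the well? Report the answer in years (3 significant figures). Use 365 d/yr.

Total head drop ΔH = 124.54 − 119.84 = 4.70 m
Continuity: the same q passes through each zone, so ΔH = q·Σ(L_j/K_j) — the zones act as resistances in series.
Σ(L/K) = 407/1.34 + 433/76.8 = 303.7 + 5.638 = 309.4 d
q = ΔH / Σ(L/K) = 4.70 / 309.4 = 0.01519 m/d (same in every zone)
Zone A: v = q/n = 0.01519/0.34 = 0.04468 m/d → t_A = 407/0.04468 = 9109 d
Zone B: v = q/n = 0.01519/0.11 = 0.1381 m/d → t_B = 433/0.1381 = 3135 d
Total t = 9109 + 3135 = 12240 d
   = 12240 / 365 = 33.5 yr

33.5 years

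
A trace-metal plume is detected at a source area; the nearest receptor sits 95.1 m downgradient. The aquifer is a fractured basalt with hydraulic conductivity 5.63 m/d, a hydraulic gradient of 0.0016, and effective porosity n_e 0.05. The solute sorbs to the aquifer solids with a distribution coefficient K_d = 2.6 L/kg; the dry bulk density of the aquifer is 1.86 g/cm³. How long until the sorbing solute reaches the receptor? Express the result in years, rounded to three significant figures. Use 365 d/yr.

141 years

q = Ki = 5.63 × 0.0016 = 0.009008 m/d
Average linear velocity = 0.009008 / 0.05 = 0.1802 m/d
Retardation R = 1 + ρ_b·K_d/n = 1 + 1.86×2.6/0.05 = 97.72
Contaminant velocity v_c = v/R = 0.1802/97.72 = 0.001844 m/d
t = L/v_c = 95.1/0.001844 = 51580 d
   = 51580/365 = 141 yr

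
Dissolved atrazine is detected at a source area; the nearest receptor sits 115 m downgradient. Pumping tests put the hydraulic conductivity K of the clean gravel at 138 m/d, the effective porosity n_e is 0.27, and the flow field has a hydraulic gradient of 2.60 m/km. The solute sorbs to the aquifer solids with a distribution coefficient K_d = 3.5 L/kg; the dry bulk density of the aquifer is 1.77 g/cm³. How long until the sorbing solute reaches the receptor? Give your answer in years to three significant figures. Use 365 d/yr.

5.68 years

Specific discharge q = 138 × 0.0026 = 0.3588 m/d
Average linear velocity = 0.3588 / 0.27 = 1.329 m/d
Retardation R = 1 + ρ_b·K_d/n = 1 + 1.77×3.5/0.27 = 23.94
Contaminant velocity v_c = v/R = 1.329/23.94 = 0.05550 m/d
t = L/v_c = 115/0.05550 = 2072 d
   = 2072/365 = 5.68 yr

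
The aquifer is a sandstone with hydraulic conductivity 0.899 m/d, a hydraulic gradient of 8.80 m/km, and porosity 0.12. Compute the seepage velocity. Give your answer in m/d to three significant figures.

0.0659 m/d

q = Ki = 0.899 × 0.0088 = 0.007911 m/d
Seepage velocity v = q / n = 0.007911 / 0.12 = 0.06593 m/d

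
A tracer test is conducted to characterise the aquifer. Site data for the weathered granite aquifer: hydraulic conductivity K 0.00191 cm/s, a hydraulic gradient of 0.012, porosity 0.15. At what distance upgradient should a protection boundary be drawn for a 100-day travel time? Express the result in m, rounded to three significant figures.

K = 0.00191 cm/s × 864 = 1.650 m/d
Darcy flux q = K·i = 1.650 × 0.012 = 0.01980 m/d
v = Ki/n = 1.650·0.012/0.15 = 0.1320 m/d
L = v × T = 0.1320 × 100 = 13.20 m

13.2 m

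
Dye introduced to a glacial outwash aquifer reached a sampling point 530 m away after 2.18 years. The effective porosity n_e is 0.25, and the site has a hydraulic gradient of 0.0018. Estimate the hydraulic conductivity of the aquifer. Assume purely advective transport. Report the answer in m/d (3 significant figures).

92.5 m/d

t = 2.18 years = 795.7 d
v = L / t = 530 / 795.7 = 0.6661 m/d
K = v · n / i = 0.6661 × 0.25 / 0.0018 = 92.5 m/d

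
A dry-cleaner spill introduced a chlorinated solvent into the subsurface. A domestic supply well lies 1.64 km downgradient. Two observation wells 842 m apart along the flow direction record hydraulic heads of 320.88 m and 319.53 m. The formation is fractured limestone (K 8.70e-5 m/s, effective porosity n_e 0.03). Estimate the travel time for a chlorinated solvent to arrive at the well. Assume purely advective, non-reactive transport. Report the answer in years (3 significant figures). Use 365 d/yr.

Hydraulic gradient i = (320.88 − 319.53) / 842 = 1.35 / 842 = 0.001603
K = 8.70e-5 m/s × 86400 s/d = 7.517 m/d
Darcy flux q = K·i = 7.517 × 0.001603 = 0.01205 m/d
Average linear velocity = 0.01205 / 0.03 = 0.4017 m/d
L = 1.64 km = 1640 m
t = L / v = 1640 / 0.4017 = 4082 d
   = 4082 / 365 = 11.2 yr

11.2 years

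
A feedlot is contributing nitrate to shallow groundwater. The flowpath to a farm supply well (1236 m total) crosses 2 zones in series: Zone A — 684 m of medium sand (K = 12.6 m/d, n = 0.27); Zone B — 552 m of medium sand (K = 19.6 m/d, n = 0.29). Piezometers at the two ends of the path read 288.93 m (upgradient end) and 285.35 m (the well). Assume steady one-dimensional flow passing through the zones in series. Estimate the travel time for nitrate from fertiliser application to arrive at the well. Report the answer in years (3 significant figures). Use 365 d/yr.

Total head drop ΔH = 288.93 − 285.35 = 3.58 m
Continuity: the same q passes through each zone, so ΔH = q·Σ(L_j/K_j) — the zones act as resistances in series.
Σ(L/K) = 684/12.6 + 552/19.6 = 54.29 + 28.16 = 82.45 d
q = ΔH / Σ(L/K) = 3.58 / 82.45 = 0.04342 m/d (same in every zone)
Zone A: v = q/n = 0.04342/0.27 = 0.1608 m/d → t_A = 684/0.1608 = 4253 d
Zone B: v = q/n = 0.04342/0.29 = 0.1497 m/d → t_B = 552/0.1497 = 3687 d
Total t = 4253 + 3687 = 7940 d
   = 7940 / 365 = 21.8 yr

21.8 years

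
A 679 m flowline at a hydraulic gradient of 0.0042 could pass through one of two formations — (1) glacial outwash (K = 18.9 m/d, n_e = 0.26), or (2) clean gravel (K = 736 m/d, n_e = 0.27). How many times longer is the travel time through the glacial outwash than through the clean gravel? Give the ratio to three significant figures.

Unit 1 (glacial outwash): v = 18.9×0.0042/0.26 = 0.3053 m/d, t = 679/0.3053 = 2224 d
Unit 2 (clean gravel): v = 736×0.0042/0.27 = 11.45 m/d, t = 679/11.45 = 59.31 d
t(glacial outwash) / t(clean gravel) = 2224/59.31 = 37.5

37.5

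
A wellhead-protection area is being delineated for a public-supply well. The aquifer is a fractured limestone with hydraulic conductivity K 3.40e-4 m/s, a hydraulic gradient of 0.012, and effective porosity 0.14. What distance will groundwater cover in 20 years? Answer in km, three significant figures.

K = 3.40e-4 m/s × 86400 s/d = 29.38 m/d
Darcy flux q = K·i = 29.38 × 0.012 = 0.3525 m/d
v_s = q/n_e = 0.3525/0.14 = 2.518 m/d
T = 20 yr × 365 = 7300 d
L = v × T = 2.518 × 7300 = 18380 m
   = 18.4 km

18.4 km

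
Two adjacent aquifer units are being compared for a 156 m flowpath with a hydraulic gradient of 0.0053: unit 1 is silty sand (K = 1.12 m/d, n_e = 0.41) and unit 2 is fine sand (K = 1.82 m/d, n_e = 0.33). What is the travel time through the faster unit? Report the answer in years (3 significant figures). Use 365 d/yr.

14.6 years

Unit 1 (silty sand): v = 1.12×0.0053/0.41 = 0.01448 m/d, t = 156/0.01448 = 10770 d
Unit 2 (fine sand): v = 1.82×0.0053/0.33 = 0.02923 m/d, t = 156/0.02923 = 5337 d
Faster: 5337 d / 365 = 14.6 yr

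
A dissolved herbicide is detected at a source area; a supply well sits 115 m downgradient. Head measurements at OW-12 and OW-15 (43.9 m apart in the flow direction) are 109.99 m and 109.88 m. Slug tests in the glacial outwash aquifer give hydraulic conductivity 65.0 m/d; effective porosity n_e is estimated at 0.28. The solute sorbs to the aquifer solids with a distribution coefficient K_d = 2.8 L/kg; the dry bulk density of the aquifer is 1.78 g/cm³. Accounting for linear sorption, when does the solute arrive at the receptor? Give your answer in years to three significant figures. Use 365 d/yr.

10.2 years

Hydraulic gradient i = (109.99 − 109.88) / 43.9 = 0.11 / 43.9 = 0.002506
Darcy flux q = K·i = 65.0 × 0.002506 = 0.1629 m/d
v = Ki/n = 65.0·0.002506/0.28 = 0.5817 m/d
Retardation R = 1 + ρ_b·K_d/n = 1 + 1.78×2.8/0.28 = 18.80
Contaminant velocity v_c = v/R = 0.5817/18.80 = 0.03094 m/d
t = L/v_c = 115/0.03094 = 3717 d
   = 3717/365 = 10.2 yr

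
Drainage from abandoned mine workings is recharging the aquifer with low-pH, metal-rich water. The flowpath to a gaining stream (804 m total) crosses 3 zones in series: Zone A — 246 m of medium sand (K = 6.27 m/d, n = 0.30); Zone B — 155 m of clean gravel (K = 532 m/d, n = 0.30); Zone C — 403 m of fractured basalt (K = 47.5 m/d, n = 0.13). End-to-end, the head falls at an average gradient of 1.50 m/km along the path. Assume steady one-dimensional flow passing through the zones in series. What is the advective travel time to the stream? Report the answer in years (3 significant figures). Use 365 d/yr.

18.8 years

For zones in series the flux q is common to all zones; the equivalent conductivity is the harmonic (thickness-weighted) mean, K_eq = L_total / Σ(L_j/K_j).
Σ(L/K) = 246/6.27 + 155/532 + 403/47.5 = 39.23 + 0.2914 + 8.484 = 48.01 d
K_eq = L_total / Σ(L/K) = 804 / 48.01 = 16.75 m/d
q = K_eq · i = 16.75 × 0.0015 = 0.02512 m/d (same in every zone)
Zone A: v = q/n = 0.02512/0.30 = 0.08373 m/d → t_A = 246/0.08373 = 2938 d
Zone B: v = q/n = 0.02512/0.30 = 0.08373 m/d → t_B = 155/0.08373 = 1851 d
Zone C: v = q/n = 0.02512/0.13 = 0.1932 m/d → t_C = 403/0.1932 = 2086 d
Total t = 2938 + 1851 + 2086 = 6875 d
   = 6875 / 365 = 18.8 yr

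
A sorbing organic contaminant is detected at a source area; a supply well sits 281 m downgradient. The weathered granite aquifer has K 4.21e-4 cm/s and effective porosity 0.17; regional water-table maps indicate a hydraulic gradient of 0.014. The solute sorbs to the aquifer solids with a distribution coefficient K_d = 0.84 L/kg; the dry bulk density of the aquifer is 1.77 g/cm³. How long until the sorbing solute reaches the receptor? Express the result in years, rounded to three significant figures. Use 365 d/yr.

250 years

K = 4.21e-4 cm/s × 864 = 0.3637 m/d
q = Ki = 0.3637 × 0.014 = 0.005092 m/d
Average linear velocity = 0.005092 / 0.17 = 0.02996 m/d
Retardation R = 1 + ρ_b·K_d/n = 1 + 1.77×0.84/0.17 = 9.746
Contaminant velocity v_c = v/R = 0.02996/9.746 = 0.003074 m/d
t = L/v_c = 281/0.003074 = 91420 d
   = 91420/365 = 250 yr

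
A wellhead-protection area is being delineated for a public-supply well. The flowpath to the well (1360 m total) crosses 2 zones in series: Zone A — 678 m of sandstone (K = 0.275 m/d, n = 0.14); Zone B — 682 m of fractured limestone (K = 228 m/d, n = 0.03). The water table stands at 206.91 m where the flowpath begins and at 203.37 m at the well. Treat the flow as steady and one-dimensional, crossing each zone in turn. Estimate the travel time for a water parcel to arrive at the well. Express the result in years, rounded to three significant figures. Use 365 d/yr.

Total head drop ΔH = 206.91 − 203.37 = 3.54 m
Steady 1-D flow in series ⇒ the Darcy flux q is identical in every zone and the zone head losses add (resistances L/K in series).
Σ(L/K) = 678/0.275 + 682/228 = 2465 + 2.991 = 2468 d
q = ΔH / Σ(L/K) = 3.54 / 2468 = 0.001434 m/d (same in every zone)
Zone A: v = q/n = 0.001434/0.14 = 0.01024 m/d → t_A = 678/0.01024 = 66190 d
Zone B: v = q/n = 0.001434/0.03 = 0.04780 m/d → t_B = 682/0.04780 = 14270 d
Total t = 66190 + 14270 = 80450 d
   = 80450 / 365 = 220 yr

220 years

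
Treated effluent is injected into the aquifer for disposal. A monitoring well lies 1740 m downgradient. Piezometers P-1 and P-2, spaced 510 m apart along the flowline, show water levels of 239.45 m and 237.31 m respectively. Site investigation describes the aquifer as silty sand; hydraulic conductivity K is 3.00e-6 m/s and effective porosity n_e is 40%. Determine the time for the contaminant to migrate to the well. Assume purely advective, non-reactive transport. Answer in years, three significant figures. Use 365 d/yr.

1750 years

Hydraulic gradient i = (239.45 − 237.31) / 510 = 2.14 / 510 = 0.004196
K = 3.00e-6 m/s × 86400 s/d = 0.2592 m/d
q = Ki = 0.2592 × 0.004196 = 0.001088 m/d
v = Ki/n = 0.2592·0.004196/0.40 = 0.002719 m/d
t = L / v = 1740 / 0.002719 = 639900 d
   = 639900 / 365 = 1750 yr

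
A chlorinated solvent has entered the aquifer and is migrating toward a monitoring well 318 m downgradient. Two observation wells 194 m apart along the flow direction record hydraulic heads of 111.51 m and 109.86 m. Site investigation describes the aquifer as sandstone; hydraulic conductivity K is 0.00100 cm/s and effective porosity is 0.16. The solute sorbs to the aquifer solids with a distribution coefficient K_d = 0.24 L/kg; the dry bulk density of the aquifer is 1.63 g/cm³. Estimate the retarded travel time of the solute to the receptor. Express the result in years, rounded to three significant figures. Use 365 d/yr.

Hydraulic gradient i = (111.51 − 109.86) / 194 = 1.65 / 194 = 0.008505
K = 0.00100 cm/s × 864 = 0.8640 m/d
Darcy flux q = K·i = 0.8640 × 0.008505 = 0.007348 m/d
v_s = q/n_e = 0.007348/0.16 = 0.04593 m/d
Retardation R = 1 + ρ_b·K_d/n = 1 + 1.63×0.24/0.16 = 3.445
Contaminant velocity v_c = v/R = 0.04593/3.445 = 0.01333 m/d
t = L/v_c = 318/0.01333 = 23850 d
   = 23850/365 = 65.4 yr

65.4 years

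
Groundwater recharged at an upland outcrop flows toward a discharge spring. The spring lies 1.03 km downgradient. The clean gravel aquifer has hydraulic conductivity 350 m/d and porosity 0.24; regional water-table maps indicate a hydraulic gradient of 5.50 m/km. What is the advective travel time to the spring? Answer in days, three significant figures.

Specific discharge q = 350 × 0.0055 = 1.925 m/d
Average linear velocity = 1.925 / 0.24 = 8.021 m/d
L = 1.03 km = 1030 m
t = L / v = 1030 / 8.021 = 128.4 d

128 days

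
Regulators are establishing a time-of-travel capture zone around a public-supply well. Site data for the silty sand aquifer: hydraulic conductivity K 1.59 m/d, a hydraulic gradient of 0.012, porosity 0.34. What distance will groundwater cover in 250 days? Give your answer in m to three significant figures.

Specific discharge q = 1.59 × 0.012 = 0.01908 m/d
v = Ki/n = 1.59·0.012/0.34 = 0.05612 m/d
L = v × T = 0.05612 × 250 = 14.03 m

14.0 m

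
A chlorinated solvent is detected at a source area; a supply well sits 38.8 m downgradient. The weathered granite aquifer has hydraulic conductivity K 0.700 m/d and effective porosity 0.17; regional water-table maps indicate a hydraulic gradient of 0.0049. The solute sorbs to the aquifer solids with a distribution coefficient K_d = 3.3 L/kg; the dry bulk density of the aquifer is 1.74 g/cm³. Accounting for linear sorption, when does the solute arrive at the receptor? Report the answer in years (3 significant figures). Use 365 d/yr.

Specific discharge q = 0.700 × 0.0049 = 0.003430 m/d
v_s = q/n_e = 0.003430/0.17 = 0.02018 m/d
Retardation R = 1 + ρ_b·K_d/n = 1 + 1.74×3.3/0.17 = 34.78
Contaminant velocity v_c = v/R = 0.02018/34.78 = 5.802e-4 m/d
t = L/v_c = 38.8/5.802e-4 = 66880 d
   = 66880/365 = 183 yr

183 years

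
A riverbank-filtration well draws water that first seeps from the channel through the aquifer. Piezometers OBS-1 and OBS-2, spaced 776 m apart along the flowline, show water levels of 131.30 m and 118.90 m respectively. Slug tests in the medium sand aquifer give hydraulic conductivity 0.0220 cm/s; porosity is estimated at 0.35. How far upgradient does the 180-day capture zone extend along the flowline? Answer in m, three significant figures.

Hydraulic gradient i = (131.30 − 118.90) / 776 = 12.40 / 776 = 0.01598
K = 0.0220 cm/s × 864 = 19.01 m/d
Specific discharge q = 19.01 × 0.01598 = 0.3037 m/d
Seepage velocity v = q / n = 0.3037 / 0.35 = 0.8678 m/d
L = v × T = 0.8678 × 180 = 156.2 m

156 m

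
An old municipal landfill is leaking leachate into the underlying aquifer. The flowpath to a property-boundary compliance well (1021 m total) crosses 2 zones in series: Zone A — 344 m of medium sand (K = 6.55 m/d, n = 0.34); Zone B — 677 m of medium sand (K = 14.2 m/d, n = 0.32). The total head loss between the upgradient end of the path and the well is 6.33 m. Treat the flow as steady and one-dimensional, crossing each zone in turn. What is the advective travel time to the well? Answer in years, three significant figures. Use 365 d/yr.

Continuity: the same q passes through each zone, so ΔH = q·Σ(L_j/K_j) — the zones act as resistances in series.
Σ(L/K) = 344/6.55 + 677/14.2 = 52.52 + 47.68 = 100.2 d
q = ΔH / Σ(L/K) = 6.33 / 100.2 = 0.06318 m/d (same in every zone)
Zone A: v = q/n = 0.06318/0.34 = 0.1858 m/d → t_A = 344/0.1858 = 1851 d
Zone B: v = q/n = 0.06318/0.32 = 0.1974 m/d → t_B = 677/0.1974 = 3429 d
Total t = 1851 + 3429 = 5280 d
   = 5280 / 365 = 14.5 yr

14.5 years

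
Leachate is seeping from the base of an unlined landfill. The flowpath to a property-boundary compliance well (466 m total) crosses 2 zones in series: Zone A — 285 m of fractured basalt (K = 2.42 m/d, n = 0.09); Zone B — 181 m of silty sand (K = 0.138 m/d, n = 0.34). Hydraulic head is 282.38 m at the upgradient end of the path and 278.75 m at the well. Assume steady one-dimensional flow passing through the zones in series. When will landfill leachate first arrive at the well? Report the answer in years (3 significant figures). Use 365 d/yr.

94.1 years

Total head drop ΔH = 282.38 − 278.75 = 3.63 m
Continuity: the same q passes through each zone, so ΔH = q·Σ(L_j/K_j) — the zones act as resistances in series.
Σ(L/K) = 285/2.42 + 181/0.138 = 117.8 + 1312 = 1429 d
q = ΔH / Σ(L/K) = 3.63 / 1429 = 0.002540 m/d (same in every zone)
Zone A: v = q/n = 0.002540/0.09 = 0.02822 m/d → t_A = 285/0.02822 = 10100 d
Zone B: v = q/n = 0.002540/0.34 = 0.007469 m/d → t_B = 181/0.007469 = 24230 d
Total t = 10100 + 24230 = 34330 d
   = 34330 / 365 = 94.1 yr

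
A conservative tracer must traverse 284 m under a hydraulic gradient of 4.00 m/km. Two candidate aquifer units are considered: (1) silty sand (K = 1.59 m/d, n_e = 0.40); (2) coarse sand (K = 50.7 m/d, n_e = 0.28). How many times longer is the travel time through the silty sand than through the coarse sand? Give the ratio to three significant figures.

Unit 1 (silty sand): v = 1.59×0.0040/0.40 = 0.01590 m/d, t = 284/0.01590 = 17860 d
Unit 2 (coarse sand): v = 50.7×0.0040/0.28 = 0.7243 m/d, t = 284/0.7243 = 392.1 d
t(silty sand) / t(coarse sand) = 17860/392.1 = 45.6

45.6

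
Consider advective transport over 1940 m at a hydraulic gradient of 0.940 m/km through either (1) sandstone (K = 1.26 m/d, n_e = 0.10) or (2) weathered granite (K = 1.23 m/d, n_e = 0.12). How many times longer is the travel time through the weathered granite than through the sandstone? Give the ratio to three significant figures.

Unit 1 (sandstone): v = 1.26×9.4e-4/0.10 = 0.01184 m/d, t = 1940/0.01184 = 163800 d
Unit 2 (weathered granite): v = 1.23×9.4e-4/0.12 = 0.009635 m/d, t = 1940/0.009635 = 201300 d
t(weathered granite) / t(sandstone) = 201300/163800 = 1.23

1.23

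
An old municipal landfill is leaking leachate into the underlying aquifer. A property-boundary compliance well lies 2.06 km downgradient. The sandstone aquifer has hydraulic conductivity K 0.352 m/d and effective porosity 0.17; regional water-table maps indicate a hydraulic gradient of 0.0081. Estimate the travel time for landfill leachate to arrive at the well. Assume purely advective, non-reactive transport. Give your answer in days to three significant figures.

123000 days

q = Ki = 0.352 × 0.0081 = 0.002851 m/d
v = Ki/n = 0.352·0.0081/0.17 = 0.01677 m/d
L = 2.06 km = 2060 m
t = L / v = 2060 / 0.01677 = 122800 d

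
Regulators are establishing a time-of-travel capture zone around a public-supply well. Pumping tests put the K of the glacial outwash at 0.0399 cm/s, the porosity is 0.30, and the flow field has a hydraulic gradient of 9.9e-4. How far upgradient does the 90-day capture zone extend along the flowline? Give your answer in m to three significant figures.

K = 0.0399 cm/s × 864 = 34.47 m/d
Darcy flux q = K·i = 34.47 × 9.9e-4 = 0.03413 m/d
Average linear velocity = 0.03413 / 0.30 = 0.1138 m/d
L = v × T = 0.1138 × 90 = 10.24 m

10.2 m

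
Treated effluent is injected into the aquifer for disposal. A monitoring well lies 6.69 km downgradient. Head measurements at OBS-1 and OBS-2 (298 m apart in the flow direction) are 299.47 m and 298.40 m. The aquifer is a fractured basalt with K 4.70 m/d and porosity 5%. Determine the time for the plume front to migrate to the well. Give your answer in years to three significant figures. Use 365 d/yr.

54.3 years

Hydraulic gradient i = (299.47 − 298.40) / 298 = 1.07 / 298 = 0.003591
q = Ki = 4.70 × 0.003591 = 0.01688 m/d
Seepage velocity v = q / n = 0.01688 / 0.05 = 0.3375 m/d
L = 6.69 km = 6690 m
t = L / v = 6690 / 0.3375 = 19820 d
   = 19820 / 365 = 54.3 yr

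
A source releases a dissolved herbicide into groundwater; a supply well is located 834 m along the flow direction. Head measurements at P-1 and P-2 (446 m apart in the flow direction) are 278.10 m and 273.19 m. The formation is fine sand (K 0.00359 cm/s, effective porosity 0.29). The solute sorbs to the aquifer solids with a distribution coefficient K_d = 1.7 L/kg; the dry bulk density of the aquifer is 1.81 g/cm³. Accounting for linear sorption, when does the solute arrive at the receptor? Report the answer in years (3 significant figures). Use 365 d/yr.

225 years

Hydraulic gradient i = (278.10 − 273.19) / 446 = 4.91 / 446 = 0.01101
K = 0.00359 cm/s × 864 = 3.102 m/d
q = Ki = 3.102 × 0.01101 = 0.03415 m/d
Seepage velocity v = q / n = 0.03415 / 0.29 = 0.1177 m/d
Retardation R = 1 + ρ_b·K_d/n = 1 + 1.81×1.7/0.29 = 11.61
Contaminant velocity v_c = v/R = 0.1177/11.61 = 0.01014 m/d
t = L/v_c = 834/0.01014 = 82230 d
   = 82230/365 = 225 yr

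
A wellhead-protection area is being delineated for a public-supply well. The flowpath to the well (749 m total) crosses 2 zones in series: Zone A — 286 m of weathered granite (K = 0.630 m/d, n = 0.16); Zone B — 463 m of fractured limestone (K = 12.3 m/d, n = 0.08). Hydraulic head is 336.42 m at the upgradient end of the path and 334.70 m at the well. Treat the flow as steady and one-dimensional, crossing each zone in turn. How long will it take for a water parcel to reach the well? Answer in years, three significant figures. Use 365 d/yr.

Total head drop ΔH = 336.42 − 334.70 = 1.72 m
Continuity: the same q passes through each zone, so ΔH = q·Σ(L_j/K_j) — the zones act as resistances in series.
Σ(L/K) = 286/0.630 + 463/12.3 = 454.0 + 37.64 = 491.6 d
q = ΔH / Σ(L/K) = 1.72 / 491.6 = 0.003499 m/d (same in every zone)
Zone A: v = q/n = 0.003499/0.16 = 0.02187 m/d → t_A = 286/0.02187 = 13080 d
Zone B: v = q/n = 0.003499/0.08 = 0.04373 m/d → t_B = 463/0.04373 = 10590 d
Total t = 13080 + 10590 = 23670 d
   = 23670 / 365 = 64.8 yr

64.8 years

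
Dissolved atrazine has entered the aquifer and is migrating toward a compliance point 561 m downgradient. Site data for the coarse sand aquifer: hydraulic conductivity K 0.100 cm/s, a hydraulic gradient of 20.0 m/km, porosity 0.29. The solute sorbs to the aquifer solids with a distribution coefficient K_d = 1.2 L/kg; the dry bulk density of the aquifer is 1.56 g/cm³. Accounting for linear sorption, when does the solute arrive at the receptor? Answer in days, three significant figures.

702 days

K = 0.100 cm/s × 864 = 86.40 m/d
Darcy flux q = K·i = 86.40 × 0.020 = 1.728 m/d
v = Ki/n = 86.40·0.020/0.29 = 5.959 m/d
Retardation R = 1 + ρ_b·K_d/n = 1 + 1.56×1.2/0.29 = 7.455
Contaminant velocity v_c = v/R = 5.959/7.455 = 0.7993 m/d
t = L/v_c = 561/0.7993 = 701.9 d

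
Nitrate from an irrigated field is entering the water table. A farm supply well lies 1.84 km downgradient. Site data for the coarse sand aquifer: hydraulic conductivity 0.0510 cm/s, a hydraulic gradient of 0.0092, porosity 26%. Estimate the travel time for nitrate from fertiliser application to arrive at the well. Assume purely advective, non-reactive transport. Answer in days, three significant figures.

1180 days

K = 0.0510 cm/s × 864 = 44.06 m/d
Darcy flux q = K·i = 44.06 × 0.0092 = 0.4054 m/d
v = Ki/n = 44.06·0.0092/0.26 = 1.559 m/d
L = 1.84 km = 1840 m
t = L / v = 1840 / 1.559 = 1180 d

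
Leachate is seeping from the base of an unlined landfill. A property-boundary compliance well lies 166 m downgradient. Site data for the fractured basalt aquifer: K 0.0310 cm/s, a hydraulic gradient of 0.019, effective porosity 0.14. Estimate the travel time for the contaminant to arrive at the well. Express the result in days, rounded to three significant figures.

45.7 days

K = 0.0310 cm/s × 864 = 26.78 m/d
q = Ki = 26.78 × 0.019 = 0.5089 m/d
Average linear velocity = 0.5089 / 0.14 = 3.635 m/d
t = L / v = 166 / 3.635 = 45.67 d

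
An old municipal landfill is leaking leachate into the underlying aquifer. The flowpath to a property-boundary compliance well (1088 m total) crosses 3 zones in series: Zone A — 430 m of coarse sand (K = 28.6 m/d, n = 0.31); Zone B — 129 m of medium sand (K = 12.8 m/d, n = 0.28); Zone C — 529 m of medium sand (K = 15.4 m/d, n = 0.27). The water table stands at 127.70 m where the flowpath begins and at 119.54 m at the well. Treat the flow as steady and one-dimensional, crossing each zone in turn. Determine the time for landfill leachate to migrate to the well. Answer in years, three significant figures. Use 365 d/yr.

Total head drop ΔH = 127.70 − 119.54 = 8.16 m
Continuity: the same q passes through each zone, so ΔH = q·Σ(L_j/K_j) — the zones act as resistances in series.
Σ(L/K) = 430/28.6 + 129/12.8 + 529/15.4 = 15.03 + 10.08 + 34.35 = 59.46 d
q = ΔH / Σ(L/K) = 8.16 / 59.46 = 0.1372 m/d (same in every zone)
Zone A: v = q/n = 0.1372/0.31 = 0.4427 m/d → t_A = 430/0.4427 = 971.4 d
Zone B: v = q/n = 0.1372/0.28 = 0.4901 m/d → t_B = 129/0.4901 = 263.2 d
Zone C: v = q/n = 0.1372/0.27 = 0.5082 m/d → t_C = 529/0.5082 = 1041 d
Total t = 971.4 + 263.2 + 1041 = 2275 d
   = 2275 / 365 = 6.23 yr

6.23 years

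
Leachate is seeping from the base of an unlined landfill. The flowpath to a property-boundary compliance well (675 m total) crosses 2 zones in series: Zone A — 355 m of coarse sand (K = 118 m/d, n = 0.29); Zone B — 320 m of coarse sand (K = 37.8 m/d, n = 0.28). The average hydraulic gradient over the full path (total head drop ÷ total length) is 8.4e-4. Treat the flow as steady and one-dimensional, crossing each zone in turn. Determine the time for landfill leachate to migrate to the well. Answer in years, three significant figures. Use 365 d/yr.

10.7 years

Continuity: the same q passes through each zone, so ΔH = q·Σ(L_j/K_j) — the zones act as resistances in series.
Σ(L/K) = 355/118 + 320/37.8 = 3.008 + 8.466 = 11.47 d
K_eq = L_total / Σ(L/K) = 675 / 11.47 = 58.83 m/d
q = K_eq · i = 58.83 × 8.4e-4 = 0.04942 m/d (same in every zone)
Zone A: v = q/n = 0.04942/0.29 = 0.1704 m/d → t_A = 355/0.1704 = 2083 d
Zone B: v = q/n = 0.04942/0.28 = 0.1765 m/d → t_B = 320/0.1765 = 1813 d
Total t = 2083 + 1813 = 3897 d
   = 3897 / 365 = 10.7 yr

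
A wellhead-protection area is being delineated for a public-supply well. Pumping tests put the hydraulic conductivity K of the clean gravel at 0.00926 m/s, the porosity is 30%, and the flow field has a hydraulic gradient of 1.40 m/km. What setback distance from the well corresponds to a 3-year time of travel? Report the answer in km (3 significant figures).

K = 0.00926 m/s × 86400 s/d = 800.1 m/d
q = Ki = 800.1 × 0.0014 = 1.120 m/d
Average linear velocity = 1.120 / 0.30 = 3.734 m/d
T = 3 yr × 365 = 1095 d
L = v × T = 3.734 × 1095 = 4088 m
   = 4.09 km

4.09 km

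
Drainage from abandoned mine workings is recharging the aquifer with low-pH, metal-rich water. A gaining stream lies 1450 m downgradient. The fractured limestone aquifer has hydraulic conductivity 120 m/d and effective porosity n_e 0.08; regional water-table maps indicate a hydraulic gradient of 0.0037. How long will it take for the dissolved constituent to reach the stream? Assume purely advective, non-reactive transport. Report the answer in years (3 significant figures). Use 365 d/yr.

Specific discharge q = 120 × 0.0037 = 0.4440 m/d
Seepage velocity v = q / n = 0.4440 / 0.08 = 5.550 m/d
t = L / v = 1450 / 5.550 = 261.3 d
   = 261.3 / 365 = 0.716 yr

0.716 years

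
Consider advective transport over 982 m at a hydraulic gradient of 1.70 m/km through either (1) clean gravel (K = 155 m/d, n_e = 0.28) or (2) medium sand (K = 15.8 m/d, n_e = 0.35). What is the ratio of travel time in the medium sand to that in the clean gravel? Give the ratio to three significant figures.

Unit 1 (clean gravel): v = 155×0.0017/0.28 = 0.9411 m/d, t = 982/0.9411 = 1043 d
Unit 2 (medium sand): v = 15.8×0.0017/0.35 = 0.07674 m/d, t = 982/0.07674 = 12800 d
t(medium sand) / t(clean gravel) = 12800/1043 = 12.3

12.3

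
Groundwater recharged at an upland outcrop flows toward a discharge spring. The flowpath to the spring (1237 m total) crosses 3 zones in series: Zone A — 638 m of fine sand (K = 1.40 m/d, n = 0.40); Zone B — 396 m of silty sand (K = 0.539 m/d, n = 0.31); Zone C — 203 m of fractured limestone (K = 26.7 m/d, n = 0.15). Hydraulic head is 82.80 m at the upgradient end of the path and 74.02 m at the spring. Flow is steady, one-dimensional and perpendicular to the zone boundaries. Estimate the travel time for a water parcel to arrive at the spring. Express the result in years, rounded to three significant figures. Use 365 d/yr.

Total head drop ΔH = 82.80 − 74.02 = 8.78 m
Steady 1-D flow in series ⇒ the Darcy flux q is identical in every zone and the zone head losses add (resistances L/K in series).
Σ(L/K) = 638/1.40 + 396/0.539 + 203/26.7 = 455.7 + 734.7 + 7.603 = 1198 d
q = ΔH / Σ(L/K) = 8.78 / 1198 = 0.007329 m/d (same in every zone)
Zone A: v = q/n = 0.007329/0.40 = 0.01832 m/d → t_A = 638/0.01832 = 34820 d
Zone B: v = q/n = 0.007329/0.31 = 0.02364 m/d → t_B = 396/0.02364 = 16750 d
Zone C: v = q/n = 0.007329/0.15 = 0.04886 m/d → t_C = 203/0.04886 = 4155 d
Total t = 34820 + 16750 + 4155 = 55730 d
   = 55730 / 365 = 153 yr

153 years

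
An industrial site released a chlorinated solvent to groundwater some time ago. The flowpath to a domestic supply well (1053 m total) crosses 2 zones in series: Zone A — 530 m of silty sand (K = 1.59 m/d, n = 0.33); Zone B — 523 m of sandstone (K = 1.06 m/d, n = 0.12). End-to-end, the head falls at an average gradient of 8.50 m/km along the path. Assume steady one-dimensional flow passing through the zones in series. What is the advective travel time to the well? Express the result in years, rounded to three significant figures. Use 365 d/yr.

60.1 years

Steady 1-D flow in series ⇒ the Darcy flux q is identical in every zone and the zone head losses add (resistances L/K in series).
Σ(L/K) = 530/1.59 + 523/1.06 = 333.3 + 493.4 = 826.7 d
K_eq = L_total / Σ(L/K) = 1053 / 826.7 = 1.274 m/d
q = K_eq · i = 1.274 × 0.0085 = 0.01083 m/d (same in every zone)
Zone A: v = q/n = 0.01083/0.33 = 0.03281 m/d → t_A = 530/0.03281 = 16150 d
Zone B: v = q/n = 0.01083/0.12 = 0.09022 m/d → t_B = 523/0.09022 = 5797 d
Total t = 16150 + 5797 = 21950 d
   = 21950 / 365 = 60.1 yr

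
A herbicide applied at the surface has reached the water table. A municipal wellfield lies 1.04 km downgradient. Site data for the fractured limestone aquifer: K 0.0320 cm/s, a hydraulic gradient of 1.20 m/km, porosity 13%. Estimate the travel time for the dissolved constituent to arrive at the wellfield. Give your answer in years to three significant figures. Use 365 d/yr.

K = 0.0320 cm/s × 864 = 27.65 m/d
Specific discharge q = 27.65 × 0.0012 = 0.03318 m/d
Average linear velocity = 0.03318 / 0.13 = 0.2552 m/d
L = 1.04 km = 1040 m
t = L / v = 1040 / 0.2552 = 4075 d
   = 4075 / 365 = 11.2 yr

11.2 years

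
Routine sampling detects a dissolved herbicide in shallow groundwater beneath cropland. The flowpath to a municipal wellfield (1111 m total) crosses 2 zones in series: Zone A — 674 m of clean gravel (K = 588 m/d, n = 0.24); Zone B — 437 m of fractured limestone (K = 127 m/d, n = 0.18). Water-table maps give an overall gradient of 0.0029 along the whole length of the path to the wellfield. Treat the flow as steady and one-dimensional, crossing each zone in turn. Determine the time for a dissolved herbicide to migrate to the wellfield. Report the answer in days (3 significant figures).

For zones in series the flux q is common to all zones; the equivalent conductivity is the harmonic (thickness-weighted) mean, K_eq = L_total / Σ(L_j/K_j).
Σ(L/K) = 674/588 + 437/127 = 1.146 + 3.441 = 4.587 d
K_eq = L_total / Σ(L/K) = 1111 / 4.587 = 242.2 m/d
q = K_eq · i = 242.2 × 0.0029 = 0.7024 m/d (same in every zone)
Zone A: v = q/n = 0.7024/0.24 = 2.927 m/d → t_A = 674/2.927 = 230.3 d
Zone B: v = q/n = 0.7024/0.18 = 3.902 m/d → t_B = 437/3.902 = 112.0 d
Total t = 230.3 + 112.0 = 342.3 d

342 days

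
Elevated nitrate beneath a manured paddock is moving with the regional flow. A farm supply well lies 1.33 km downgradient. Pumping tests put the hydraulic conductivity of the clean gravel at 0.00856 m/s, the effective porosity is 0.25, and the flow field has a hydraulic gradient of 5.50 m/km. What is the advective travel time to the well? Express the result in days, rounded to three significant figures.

81.7 days

K = 0.00856 m/s × 86400 s/d = 739.6 m/d
Darcy flux q = K·i = 739.6 × 0.0055 = 4.068 m/d
v_s = q/n_e = 4.068/0.25 = 16.27 m/d
L = 1.33 km = 1330 m
t = L / v = 1330 / 16.27 = 81.74 d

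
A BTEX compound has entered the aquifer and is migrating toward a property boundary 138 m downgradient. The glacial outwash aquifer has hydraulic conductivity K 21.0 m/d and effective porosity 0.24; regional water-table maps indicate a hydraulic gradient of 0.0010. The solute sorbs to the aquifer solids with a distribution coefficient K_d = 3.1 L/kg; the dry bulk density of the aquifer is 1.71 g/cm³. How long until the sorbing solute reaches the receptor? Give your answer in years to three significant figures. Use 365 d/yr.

Darcy flux q = K·i = 21.0 × 0.0010 = 0.02100 m/d
v = Ki/n = 21.0·0.0010/0.24 = 0.08750 m/d
Retardation R = 1 + ρ_b·K_d/n = 1 + 1.71×3.1/0.24 = 23.09
Contaminant velocity v_c = v/R = 0.08750/23.09 = 0.003790 m/d
t = L/v_c = 138/0.003790 = 36410 d
   = 36410/365 = 99.8 yr

99.8 years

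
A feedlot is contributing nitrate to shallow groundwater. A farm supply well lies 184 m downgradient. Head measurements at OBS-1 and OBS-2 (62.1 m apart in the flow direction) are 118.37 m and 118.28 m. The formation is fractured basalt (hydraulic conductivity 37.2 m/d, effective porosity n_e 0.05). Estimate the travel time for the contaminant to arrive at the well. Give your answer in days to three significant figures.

171 days

Hydraulic gradient i = (118.37 − 118.28) / 62.1 = 0.09 / 62.1 = 0.001449
Darcy flux q = K·i = 37.2 × 0.001449 = 0.05391 m/d
v = Ki/n = 37.2·0.001449/0.05 = 1.078 m/d
t = L / v = 184 / 1.078 = 170.6 d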